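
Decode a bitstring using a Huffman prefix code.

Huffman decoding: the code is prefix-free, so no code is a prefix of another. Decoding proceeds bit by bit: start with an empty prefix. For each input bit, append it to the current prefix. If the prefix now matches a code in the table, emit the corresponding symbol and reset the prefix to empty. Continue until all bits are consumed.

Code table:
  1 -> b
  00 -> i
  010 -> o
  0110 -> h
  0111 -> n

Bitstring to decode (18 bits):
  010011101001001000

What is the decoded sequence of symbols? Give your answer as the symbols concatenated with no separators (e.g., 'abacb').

Bit 0: prefix='0' (no match yet)
Bit 1: prefix='01' (no match yet)
Bit 2: prefix='010' -> emit 'o', reset
Bit 3: prefix='0' (no match yet)
Bit 4: prefix='01' (no match yet)
Bit 5: prefix='011' (no match yet)
Bit 6: prefix='0111' -> emit 'n', reset
Bit 7: prefix='0' (no match yet)
Bit 8: prefix='01' (no match yet)
Bit 9: prefix='010' -> emit 'o', reset
Bit 10: prefix='0' (no match yet)
Bit 11: prefix='01' (no match yet)
Bit 12: prefix='010' -> emit 'o', reset
Bit 13: prefix='0' (no match yet)
Bit 14: prefix='01' (no match yet)
Bit 15: prefix='010' -> emit 'o', reset
Bit 16: prefix='0' (no match yet)
Bit 17: prefix='00' -> emit 'i', reset

Answer: onoooi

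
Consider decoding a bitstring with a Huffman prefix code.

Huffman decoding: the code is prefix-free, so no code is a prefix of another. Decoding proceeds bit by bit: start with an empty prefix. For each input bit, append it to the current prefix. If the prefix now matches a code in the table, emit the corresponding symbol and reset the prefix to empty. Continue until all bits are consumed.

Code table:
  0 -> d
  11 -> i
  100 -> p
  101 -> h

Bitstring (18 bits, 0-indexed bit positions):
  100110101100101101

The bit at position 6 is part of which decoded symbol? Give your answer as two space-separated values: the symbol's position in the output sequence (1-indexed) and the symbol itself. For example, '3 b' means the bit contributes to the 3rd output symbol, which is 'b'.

Answer: 4 h

Derivation:
Bit 0: prefix='1' (no match yet)
Bit 1: prefix='10' (no match yet)
Bit 2: prefix='100' -> emit 'p', reset
Bit 3: prefix='1' (no match yet)
Bit 4: prefix='11' -> emit 'i', reset
Bit 5: prefix='0' -> emit 'd', reset
Bit 6: prefix='1' (no match yet)
Bit 7: prefix='10' (no match yet)
Bit 8: prefix='101' -> emit 'h', reset
Bit 9: prefix='1' (no match yet)
Bit 10: prefix='10' (no match yet)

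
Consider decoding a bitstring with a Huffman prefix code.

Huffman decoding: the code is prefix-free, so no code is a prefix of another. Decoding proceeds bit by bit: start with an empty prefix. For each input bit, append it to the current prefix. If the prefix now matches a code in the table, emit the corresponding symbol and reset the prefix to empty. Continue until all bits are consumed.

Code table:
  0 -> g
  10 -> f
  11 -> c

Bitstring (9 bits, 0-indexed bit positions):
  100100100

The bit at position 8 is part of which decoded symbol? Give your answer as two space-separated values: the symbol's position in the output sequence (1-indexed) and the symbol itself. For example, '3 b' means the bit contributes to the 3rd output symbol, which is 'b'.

Bit 0: prefix='1' (no match yet)
Bit 1: prefix='10' -> emit 'f', reset
Bit 2: prefix='0' -> emit 'g', reset
Bit 3: prefix='1' (no match yet)
Bit 4: prefix='10' -> emit 'f', reset
Bit 5: prefix='0' -> emit 'g', reset
Bit 6: prefix='1' (no match yet)
Bit 7: prefix='10' -> emit 'f', reset
Bit 8: prefix='0' -> emit 'g', reset

Answer: 6 g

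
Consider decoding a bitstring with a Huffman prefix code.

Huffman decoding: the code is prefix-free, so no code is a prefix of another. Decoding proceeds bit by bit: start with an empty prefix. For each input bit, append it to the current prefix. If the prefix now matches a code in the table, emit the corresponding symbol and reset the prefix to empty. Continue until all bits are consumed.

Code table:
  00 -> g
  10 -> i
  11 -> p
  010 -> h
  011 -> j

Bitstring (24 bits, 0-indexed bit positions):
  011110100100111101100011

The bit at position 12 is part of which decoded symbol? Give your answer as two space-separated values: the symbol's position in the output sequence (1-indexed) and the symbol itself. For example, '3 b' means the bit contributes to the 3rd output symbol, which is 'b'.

Answer: 5 j

Derivation:
Bit 0: prefix='0' (no match yet)
Bit 1: prefix='01' (no match yet)
Bit 2: prefix='011' -> emit 'j', reset
Bit 3: prefix='1' (no match yet)
Bit 4: prefix='11' -> emit 'p', reset
Bit 5: prefix='0' (no match yet)
Bit 6: prefix='01' (no match yet)
Bit 7: prefix='010' -> emit 'h', reset
Bit 8: prefix='0' (no match yet)
Bit 9: prefix='01' (no match yet)
Bit 10: prefix='010' -> emit 'h', reset
Bit 11: prefix='0' (no match yet)
Bit 12: prefix='01' (no match yet)
Bit 13: prefix='011' -> emit 'j', reset
Bit 14: prefix='1' (no match yet)
Bit 15: prefix='11' -> emit 'p', reset
Bit 16: prefix='0' (no match yet)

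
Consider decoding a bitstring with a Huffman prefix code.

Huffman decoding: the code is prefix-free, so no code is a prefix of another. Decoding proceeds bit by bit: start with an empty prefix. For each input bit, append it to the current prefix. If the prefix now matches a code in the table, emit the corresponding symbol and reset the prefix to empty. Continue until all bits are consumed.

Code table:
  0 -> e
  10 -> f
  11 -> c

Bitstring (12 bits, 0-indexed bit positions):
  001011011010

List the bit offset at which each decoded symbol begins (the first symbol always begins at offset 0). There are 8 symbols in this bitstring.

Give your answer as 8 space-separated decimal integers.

Answer: 0 1 2 4 6 7 9 10

Derivation:
Bit 0: prefix='0' -> emit 'e', reset
Bit 1: prefix='0' -> emit 'e', reset
Bit 2: prefix='1' (no match yet)
Bit 3: prefix='10' -> emit 'f', reset
Bit 4: prefix='1' (no match yet)
Bit 5: prefix='11' -> emit 'c', reset
Bit 6: prefix='0' -> emit 'e', reset
Bit 7: prefix='1' (no match yet)
Bit 8: prefix='11' -> emit 'c', reset
Bit 9: prefix='0' -> emit 'e', reset
Bit 10: prefix='1' (no match yet)
Bit 11: prefix='10' -> emit 'f', reset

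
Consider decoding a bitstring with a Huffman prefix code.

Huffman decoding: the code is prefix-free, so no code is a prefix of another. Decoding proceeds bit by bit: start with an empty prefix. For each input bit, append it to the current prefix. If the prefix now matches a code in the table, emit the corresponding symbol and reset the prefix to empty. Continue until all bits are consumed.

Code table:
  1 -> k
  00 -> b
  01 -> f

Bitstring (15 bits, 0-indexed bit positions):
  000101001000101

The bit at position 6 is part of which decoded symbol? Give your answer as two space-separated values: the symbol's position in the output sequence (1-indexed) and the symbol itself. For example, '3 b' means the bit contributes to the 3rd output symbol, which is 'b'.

Bit 0: prefix='0' (no match yet)
Bit 1: prefix='00' -> emit 'b', reset
Bit 2: prefix='0' (no match yet)
Bit 3: prefix='01' -> emit 'f', reset
Bit 4: prefix='0' (no match yet)
Bit 5: prefix='01' -> emit 'f', reset
Bit 6: prefix='0' (no match yet)
Bit 7: prefix='00' -> emit 'b', reset
Bit 8: prefix='1' -> emit 'k', reset
Bit 9: prefix='0' (no match yet)
Bit 10: prefix='00' -> emit 'b', reset

Answer: 4 b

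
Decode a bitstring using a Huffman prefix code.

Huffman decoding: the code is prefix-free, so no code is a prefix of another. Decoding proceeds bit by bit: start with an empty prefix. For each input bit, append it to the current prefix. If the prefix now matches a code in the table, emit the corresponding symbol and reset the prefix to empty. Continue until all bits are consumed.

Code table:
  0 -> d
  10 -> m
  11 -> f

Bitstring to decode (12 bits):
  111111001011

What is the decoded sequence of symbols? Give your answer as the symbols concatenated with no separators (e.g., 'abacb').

Bit 0: prefix='1' (no match yet)
Bit 1: prefix='11' -> emit 'f', reset
Bit 2: prefix='1' (no match yet)
Bit 3: prefix='11' -> emit 'f', reset
Bit 4: prefix='1' (no match yet)
Bit 5: prefix='11' -> emit 'f', reset
Bit 6: prefix='0' -> emit 'd', reset
Bit 7: prefix='0' -> emit 'd', reset
Bit 8: prefix='1' (no match yet)
Bit 9: prefix='10' -> emit 'm', reset
Bit 10: prefix='1' (no match yet)
Bit 11: prefix='11' -> emit 'f', reset

Answer: fffddmf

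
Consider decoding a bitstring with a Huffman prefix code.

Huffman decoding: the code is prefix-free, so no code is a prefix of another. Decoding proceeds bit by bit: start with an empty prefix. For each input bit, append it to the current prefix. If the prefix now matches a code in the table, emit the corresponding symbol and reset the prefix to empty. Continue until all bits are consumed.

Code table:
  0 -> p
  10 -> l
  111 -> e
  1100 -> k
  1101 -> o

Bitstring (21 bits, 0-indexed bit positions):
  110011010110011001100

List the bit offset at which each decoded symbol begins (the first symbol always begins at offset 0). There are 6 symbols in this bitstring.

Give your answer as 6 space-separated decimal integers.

Bit 0: prefix='1' (no match yet)
Bit 1: prefix='11' (no match yet)
Bit 2: prefix='110' (no match yet)
Bit 3: prefix='1100' -> emit 'k', reset
Bit 4: prefix='1' (no match yet)
Bit 5: prefix='11' (no match yet)
Bit 6: prefix='110' (no match yet)
Bit 7: prefix='1101' -> emit 'o', reset
Bit 8: prefix='0' -> emit 'p', reset
Bit 9: prefix='1' (no match yet)
Bit 10: prefix='11' (no match yet)
Bit 11: prefix='110' (no match yet)
Bit 12: prefix='1100' -> emit 'k', reset
Bit 13: prefix='1' (no match yet)
Bit 14: prefix='11' (no match yet)
Bit 15: prefix='110' (no match yet)
Bit 16: prefix='1100' -> emit 'k', reset
Bit 17: prefix='1' (no match yet)
Bit 18: prefix='11' (no match yet)
Bit 19: prefix='110' (no match yet)
Bit 20: prefix='1100' -> emit 'k', reset

Answer: 0 4 8 9 13 17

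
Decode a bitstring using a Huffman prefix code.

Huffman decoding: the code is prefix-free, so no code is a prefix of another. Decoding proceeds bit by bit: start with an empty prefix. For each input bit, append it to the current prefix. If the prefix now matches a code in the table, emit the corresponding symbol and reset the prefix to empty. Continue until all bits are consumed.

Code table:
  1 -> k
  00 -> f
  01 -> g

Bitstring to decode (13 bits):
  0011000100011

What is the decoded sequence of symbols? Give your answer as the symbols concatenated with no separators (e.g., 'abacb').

Bit 0: prefix='0' (no match yet)
Bit 1: prefix='00' -> emit 'f', reset
Bit 2: prefix='1' -> emit 'k', reset
Bit 3: prefix='1' -> emit 'k', reset
Bit 4: prefix='0' (no match yet)
Bit 5: prefix='00' -> emit 'f', reset
Bit 6: prefix='0' (no match yet)
Bit 7: prefix='01' -> emit 'g', reset
Bit 8: prefix='0' (no match yet)
Bit 9: prefix='00' -> emit 'f', reset
Bit 10: prefix='0' (no match yet)
Bit 11: prefix='01' -> emit 'g', reset
Bit 12: prefix='1' -> emit 'k', reset

Answer: fkkfgfgk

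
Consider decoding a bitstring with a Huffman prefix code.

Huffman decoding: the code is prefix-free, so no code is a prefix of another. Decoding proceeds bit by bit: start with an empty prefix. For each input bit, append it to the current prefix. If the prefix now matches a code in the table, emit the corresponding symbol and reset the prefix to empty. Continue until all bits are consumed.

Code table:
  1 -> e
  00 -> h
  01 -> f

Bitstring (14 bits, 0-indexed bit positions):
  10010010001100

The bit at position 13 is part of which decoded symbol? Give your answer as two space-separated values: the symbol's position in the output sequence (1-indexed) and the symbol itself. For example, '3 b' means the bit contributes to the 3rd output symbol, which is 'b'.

Answer: 9 h

Derivation:
Bit 0: prefix='1' -> emit 'e', reset
Bit 1: prefix='0' (no match yet)
Bit 2: prefix='00' -> emit 'h', reset
Bit 3: prefix='1' -> emit 'e', reset
Bit 4: prefix='0' (no match yet)
Bit 5: prefix='00' -> emit 'h', reset
Bit 6: prefix='1' -> emit 'e', reset
Bit 7: prefix='0' (no match yet)
Bit 8: prefix='00' -> emit 'h', reset
Bit 9: prefix='0' (no match yet)
Bit 10: prefix='01' -> emit 'f', reset
Bit 11: prefix='1' -> emit 'e', reset
Bit 12: prefix='0' (no match yet)
Bit 13: prefix='00' -> emit 'h', reset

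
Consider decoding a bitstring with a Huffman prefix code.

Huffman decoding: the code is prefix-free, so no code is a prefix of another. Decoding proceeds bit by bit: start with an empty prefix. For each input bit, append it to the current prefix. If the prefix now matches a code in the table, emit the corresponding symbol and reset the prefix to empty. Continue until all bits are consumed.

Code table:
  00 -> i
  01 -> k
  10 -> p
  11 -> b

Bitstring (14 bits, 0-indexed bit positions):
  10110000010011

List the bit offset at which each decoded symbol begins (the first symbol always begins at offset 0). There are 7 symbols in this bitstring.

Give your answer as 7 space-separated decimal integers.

Answer: 0 2 4 6 8 10 12

Derivation:
Bit 0: prefix='1' (no match yet)
Bit 1: prefix='10' -> emit 'p', reset
Bit 2: prefix='1' (no match yet)
Bit 3: prefix='11' -> emit 'b', reset
Bit 4: prefix='0' (no match yet)
Bit 5: prefix='00' -> emit 'i', reset
Bit 6: prefix='0' (no match yet)
Bit 7: prefix='00' -> emit 'i', reset
Bit 8: prefix='0' (no match yet)
Bit 9: prefix='01' -> emit 'k', reset
Bit 10: prefix='0' (no match yet)
Bit 11: prefix='00' -> emit 'i', reset
Bit 12: prefix='1' (no match yet)
Bit 13: prefix='11' -> emit 'b', reset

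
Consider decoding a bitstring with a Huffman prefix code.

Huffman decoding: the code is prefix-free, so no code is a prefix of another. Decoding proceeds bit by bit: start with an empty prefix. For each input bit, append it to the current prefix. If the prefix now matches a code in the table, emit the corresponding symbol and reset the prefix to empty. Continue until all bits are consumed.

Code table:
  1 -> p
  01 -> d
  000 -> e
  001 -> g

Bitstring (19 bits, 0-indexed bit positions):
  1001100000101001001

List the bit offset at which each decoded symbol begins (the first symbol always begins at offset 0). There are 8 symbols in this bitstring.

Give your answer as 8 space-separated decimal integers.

Bit 0: prefix='1' -> emit 'p', reset
Bit 1: prefix='0' (no match yet)
Bit 2: prefix='00' (no match yet)
Bit 3: prefix='001' -> emit 'g', reset
Bit 4: prefix='1' -> emit 'p', reset
Bit 5: prefix='0' (no match yet)
Bit 6: prefix='00' (no match yet)
Bit 7: prefix='000' -> emit 'e', reset
Bit 8: prefix='0' (no match yet)
Bit 9: prefix='00' (no match yet)
Bit 10: prefix='001' -> emit 'g', reset
Bit 11: prefix='0' (no match yet)
Bit 12: prefix='01' -> emit 'd', reset
Bit 13: prefix='0' (no match yet)
Bit 14: prefix='00' (no match yet)
Bit 15: prefix='001' -> emit 'g', reset
Bit 16: prefix='0' (no match yet)
Bit 17: prefix='00' (no match yet)
Bit 18: prefix='001' -> emit 'g', reset

Answer: 0 1 4 5 8 11 13 16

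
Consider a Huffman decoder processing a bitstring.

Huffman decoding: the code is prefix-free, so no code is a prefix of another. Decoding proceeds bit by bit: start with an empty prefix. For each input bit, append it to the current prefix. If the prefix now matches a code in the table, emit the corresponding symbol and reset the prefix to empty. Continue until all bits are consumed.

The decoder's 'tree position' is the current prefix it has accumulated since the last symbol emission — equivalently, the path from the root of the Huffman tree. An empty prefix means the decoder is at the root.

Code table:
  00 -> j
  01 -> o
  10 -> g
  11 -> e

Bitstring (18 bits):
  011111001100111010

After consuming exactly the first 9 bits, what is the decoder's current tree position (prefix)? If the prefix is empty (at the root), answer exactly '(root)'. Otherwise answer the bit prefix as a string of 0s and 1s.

Answer: 1

Derivation:
Bit 0: prefix='0' (no match yet)
Bit 1: prefix='01' -> emit 'o', reset
Bit 2: prefix='1' (no match yet)
Bit 3: prefix='11' -> emit 'e', reset
Bit 4: prefix='1' (no match yet)
Bit 5: prefix='11' -> emit 'e', reset
Bit 6: prefix='0' (no match yet)
Bit 7: prefix='00' -> emit 'j', reset
Bit 8: prefix='1' (no match yet)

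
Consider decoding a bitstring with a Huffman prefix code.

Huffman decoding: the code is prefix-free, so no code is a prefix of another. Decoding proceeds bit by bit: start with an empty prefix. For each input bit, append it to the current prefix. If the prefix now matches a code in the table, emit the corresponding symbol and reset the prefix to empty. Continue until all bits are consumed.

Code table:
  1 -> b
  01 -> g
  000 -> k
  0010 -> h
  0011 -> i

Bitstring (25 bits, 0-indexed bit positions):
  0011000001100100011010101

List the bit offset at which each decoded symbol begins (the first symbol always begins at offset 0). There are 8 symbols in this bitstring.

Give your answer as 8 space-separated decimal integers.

Bit 0: prefix='0' (no match yet)
Bit 1: prefix='00' (no match yet)
Bit 2: prefix='001' (no match yet)
Bit 3: prefix='0011' -> emit 'i', reset
Bit 4: prefix='0' (no match yet)
Bit 5: prefix='00' (no match yet)
Bit 6: prefix='000' -> emit 'k', reset
Bit 7: prefix='0' (no match yet)
Bit 8: prefix='00' (no match yet)
Bit 9: prefix='001' (no match yet)
Bit 10: prefix='0011' -> emit 'i', reset
Bit 11: prefix='0' (no match yet)
Bit 12: prefix='00' (no match yet)
Bit 13: prefix='001' (no match yet)
Bit 14: prefix='0010' -> emit 'h', reset
Bit 15: prefix='0' (no match yet)
Bit 16: prefix='00' (no match yet)
Bit 17: prefix='001' (no match yet)
Bit 18: prefix='0011' -> emit 'i', reset
Bit 19: prefix='0' (no match yet)
Bit 20: prefix='01' -> emit 'g', reset
Bit 21: prefix='0' (no match yet)
Bit 22: prefix='01' -> emit 'g', reset
Bit 23: prefix='0' (no match yet)
Bit 24: prefix='01' -> emit 'g', reset

Answer: 0 4 7 11 15 19 21 23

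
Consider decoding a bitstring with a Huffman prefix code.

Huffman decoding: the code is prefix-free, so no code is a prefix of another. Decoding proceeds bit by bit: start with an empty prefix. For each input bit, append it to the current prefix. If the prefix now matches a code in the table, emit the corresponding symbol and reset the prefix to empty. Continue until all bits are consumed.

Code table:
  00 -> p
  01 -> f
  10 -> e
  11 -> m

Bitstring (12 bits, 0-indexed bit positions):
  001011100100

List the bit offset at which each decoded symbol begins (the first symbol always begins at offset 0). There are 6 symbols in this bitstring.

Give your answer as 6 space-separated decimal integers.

Bit 0: prefix='0' (no match yet)
Bit 1: prefix='00' -> emit 'p', reset
Bit 2: prefix='1' (no match yet)
Bit 3: prefix='10' -> emit 'e', reset
Bit 4: prefix='1' (no match yet)
Bit 5: prefix='11' -> emit 'm', reset
Bit 6: prefix='1' (no match yet)
Bit 7: prefix='10' -> emit 'e', reset
Bit 8: prefix='0' (no match yet)
Bit 9: prefix='01' -> emit 'f', reset
Bit 10: prefix='0' (no match yet)
Bit 11: prefix='00' -> emit 'p', reset

Answer: 0 2 4 6 8 10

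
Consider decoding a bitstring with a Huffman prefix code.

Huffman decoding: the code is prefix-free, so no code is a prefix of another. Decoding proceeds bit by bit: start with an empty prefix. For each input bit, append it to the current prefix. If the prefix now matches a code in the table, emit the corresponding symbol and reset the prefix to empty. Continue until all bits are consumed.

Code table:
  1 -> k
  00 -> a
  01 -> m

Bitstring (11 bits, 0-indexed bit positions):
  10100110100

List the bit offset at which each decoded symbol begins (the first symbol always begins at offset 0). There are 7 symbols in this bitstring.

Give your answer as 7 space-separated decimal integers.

Answer: 0 1 3 5 6 7 9

Derivation:
Bit 0: prefix='1' -> emit 'k', reset
Bit 1: prefix='0' (no match yet)
Bit 2: prefix='01' -> emit 'm', reset
Bit 3: prefix='0' (no match yet)
Bit 4: prefix='00' -> emit 'a', reset
Bit 5: prefix='1' -> emit 'k', reset
Bit 6: prefix='1' -> emit 'k', reset
Bit 7: prefix='0' (no match yet)
Bit 8: prefix='01' -> emit 'm', reset
Bit 9: prefix='0' (no match yet)
Bit 10: prefix='00' -> emit 'a', reset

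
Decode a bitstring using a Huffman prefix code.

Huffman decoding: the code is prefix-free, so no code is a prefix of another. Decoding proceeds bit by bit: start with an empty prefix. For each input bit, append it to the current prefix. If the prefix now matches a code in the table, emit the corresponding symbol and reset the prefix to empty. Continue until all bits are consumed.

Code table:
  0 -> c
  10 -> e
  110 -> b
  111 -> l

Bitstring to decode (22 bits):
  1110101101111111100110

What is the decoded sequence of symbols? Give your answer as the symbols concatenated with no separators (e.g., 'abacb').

Bit 0: prefix='1' (no match yet)
Bit 1: prefix='11' (no match yet)
Bit 2: prefix='111' -> emit 'l', reset
Bit 3: prefix='0' -> emit 'c', reset
Bit 4: prefix='1' (no match yet)
Bit 5: prefix='10' -> emit 'e', reset
Bit 6: prefix='1' (no match yet)
Bit 7: prefix='11' (no match yet)
Bit 8: prefix='110' -> emit 'b', reset
Bit 9: prefix='1' (no match yet)
Bit 10: prefix='11' (no match yet)
Bit 11: prefix='111' -> emit 'l', reset
Bit 12: prefix='1' (no match yet)
Bit 13: prefix='11' (no match yet)
Bit 14: prefix='111' -> emit 'l', reset
Bit 15: prefix='1' (no match yet)
Bit 16: prefix='11' (no match yet)
Bit 17: prefix='110' -> emit 'b', reset
Bit 18: prefix='0' -> emit 'c', reset
Bit 19: prefix='1' (no match yet)
Bit 20: prefix='11' (no match yet)
Bit 21: prefix='110' -> emit 'b', reset

Answer: lcebllbcb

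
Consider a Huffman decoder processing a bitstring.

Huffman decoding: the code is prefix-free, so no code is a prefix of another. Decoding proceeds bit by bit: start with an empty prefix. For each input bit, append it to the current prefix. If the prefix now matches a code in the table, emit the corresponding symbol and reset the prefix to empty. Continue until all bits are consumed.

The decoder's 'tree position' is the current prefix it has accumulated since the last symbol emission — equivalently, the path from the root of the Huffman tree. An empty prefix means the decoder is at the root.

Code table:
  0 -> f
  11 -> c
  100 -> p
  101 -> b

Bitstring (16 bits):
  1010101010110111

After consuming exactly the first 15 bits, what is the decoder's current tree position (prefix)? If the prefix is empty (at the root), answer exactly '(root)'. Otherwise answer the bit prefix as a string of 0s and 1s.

Bit 0: prefix='1' (no match yet)
Bit 1: prefix='10' (no match yet)
Bit 2: prefix='101' -> emit 'b', reset
Bit 3: prefix='0' -> emit 'f', reset
Bit 4: prefix='1' (no match yet)
Bit 5: prefix='10' (no match yet)
Bit 6: prefix='101' -> emit 'b', reset
Bit 7: prefix='0' -> emit 'f', reset
Bit 8: prefix='1' (no match yet)
Bit 9: prefix='10' (no match yet)
Bit 10: prefix='101' -> emit 'b', reset
Bit 11: prefix='1' (no match yet)
Bit 12: prefix='10' (no match yet)
Bit 13: prefix='101' -> emit 'b', reset
Bit 14: prefix='1' (no match yet)

Answer: 1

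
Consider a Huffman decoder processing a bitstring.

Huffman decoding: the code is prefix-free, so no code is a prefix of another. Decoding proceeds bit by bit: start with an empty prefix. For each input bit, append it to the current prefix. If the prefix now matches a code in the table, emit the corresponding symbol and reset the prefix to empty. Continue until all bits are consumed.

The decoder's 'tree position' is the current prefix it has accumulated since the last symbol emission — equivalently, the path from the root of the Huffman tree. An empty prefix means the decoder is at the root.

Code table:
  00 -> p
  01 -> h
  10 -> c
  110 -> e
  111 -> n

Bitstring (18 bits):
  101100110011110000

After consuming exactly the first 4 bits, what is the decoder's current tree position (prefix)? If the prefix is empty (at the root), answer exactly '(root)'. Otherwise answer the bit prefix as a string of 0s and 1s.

Bit 0: prefix='1' (no match yet)
Bit 1: prefix='10' -> emit 'c', reset
Bit 2: prefix='1' (no match yet)
Bit 3: prefix='11' (no match yet)

Answer: 11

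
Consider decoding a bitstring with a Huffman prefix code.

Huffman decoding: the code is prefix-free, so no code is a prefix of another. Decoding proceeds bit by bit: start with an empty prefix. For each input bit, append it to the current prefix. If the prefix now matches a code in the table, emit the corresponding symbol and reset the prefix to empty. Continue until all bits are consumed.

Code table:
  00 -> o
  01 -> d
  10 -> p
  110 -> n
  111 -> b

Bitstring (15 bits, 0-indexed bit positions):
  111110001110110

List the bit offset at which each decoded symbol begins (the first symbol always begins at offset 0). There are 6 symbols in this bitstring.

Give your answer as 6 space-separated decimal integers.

Answer: 0 3 6 8 11 13

Derivation:
Bit 0: prefix='1' (no match yet)
Bit 1: prefix='11' (no match yet)
Bit 2: prefix='111' -> emit 'b', reset
Bit 3: prefix='1' (no match yet)
Bit 4: prefix='11' (no match yet)
Bit 5: prefix='110' -> emit 'n', reset
Bit 6: prefix='0' (no match yet)
Bit 7: prefix='00' -> emit 'o', reset
Bit 8: prefix='1' (no match yet)
Bit 9: prefix='11' (no match yet)
Bit 10: prefix='111' -> emit 'b', reset
Bit 11: prefix='0' (no match yet)
Bit 12: prefix='01' -> emit 'd', reset
Bit 13: prefix='1' (no match yet)
Bit 14: prefix='10' -> emit 'p', reset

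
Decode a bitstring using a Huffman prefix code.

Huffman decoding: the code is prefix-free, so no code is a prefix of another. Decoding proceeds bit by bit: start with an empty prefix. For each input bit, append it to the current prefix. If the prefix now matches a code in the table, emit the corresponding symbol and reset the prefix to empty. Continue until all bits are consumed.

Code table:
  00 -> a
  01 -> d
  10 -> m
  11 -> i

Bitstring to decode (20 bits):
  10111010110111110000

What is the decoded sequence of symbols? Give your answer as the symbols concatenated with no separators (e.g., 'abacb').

Bit 0: prefix='1' (no match yet)
Bit 1: prefix='10' -> emit 'm', reset
Bit 2: prefix='1' (no match yet)
Bit 3: prefix='11' -> emit 'i', reset
Bit 4: prefix='1' (no match yet)
Bit 5: prefix='10' -> emit 'm', reset
Bit 6: prefix='1' (no match yet)
Bit 7: prefix='10' -> emit 'm', reset
Bit 8: prefix='1' (no match yet)
Bit 9: prefix='11' -> emit 'i', reset
Bit 10: prefix='0' (no match yet)
Bit 11: prefix='01' -> emit 'd', reset
Bit 12: prefix='1' (no match yet)
Bit 13: prefix='11' -> emit 'i', reset
Bit 14: prefix='1' (no match yet)
Bit 15: prefix='11' -> emit 'i', reset
Bit 16: prefix='0' (no match yet)
Bit 17: prefix='00' -> emit 'a', reset
Bit 18: prefix='0' (no match yet)
Bit 19: prefix='00' -> emit 'a', reset

Answer: mimmidiiaa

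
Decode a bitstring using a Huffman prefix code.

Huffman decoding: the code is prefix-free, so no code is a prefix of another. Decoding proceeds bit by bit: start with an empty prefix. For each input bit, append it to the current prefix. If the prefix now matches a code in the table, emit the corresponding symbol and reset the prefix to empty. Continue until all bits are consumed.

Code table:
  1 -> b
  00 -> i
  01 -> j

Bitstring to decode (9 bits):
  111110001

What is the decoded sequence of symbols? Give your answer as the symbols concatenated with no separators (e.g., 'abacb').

Bit 0: prefix='1' -> emit 'b', reset
Bit 1: prefix='1' -> emit 'b', reset
Bit 2: prefix='1' -> emit 'b', reset
Bit 3: prefix='1' -> emit 'b', reset
Bit 4: prefix='1' -> emit 'b', reset
Bit 5: prefix='0' (no match yet)
Bit 6: prefix='00' -> emit 'i', reset
Bit 7: prefix='0' (no match yet)
Bit 8: prefix='01' -> emit 'j', reset

Answer: bbbbbij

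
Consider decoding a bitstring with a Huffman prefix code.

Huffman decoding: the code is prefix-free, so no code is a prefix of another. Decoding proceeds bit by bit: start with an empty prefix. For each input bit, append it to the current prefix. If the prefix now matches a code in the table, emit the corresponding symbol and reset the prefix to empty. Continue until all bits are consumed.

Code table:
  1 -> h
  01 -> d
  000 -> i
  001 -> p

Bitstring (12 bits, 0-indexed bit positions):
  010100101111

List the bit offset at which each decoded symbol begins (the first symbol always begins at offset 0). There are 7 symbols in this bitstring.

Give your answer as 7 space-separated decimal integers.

Bit 0: prefix='0' (no match yet)
Bit 1: prefix='01' -> emit 'd', reset
Bit 2: prefix='0' (no match yet)
Bit 3: prefix='01' -> emit 'd', reset
Bit 4: prefix='0' (no match yet)
Bit 5: prefix='00' (no match yet)
Bit 6: prefix='001' -> emit 'p', reset
Bit 7: prefix='0' (no match yet)
Bit 8: prefix='01' -> emit 'd', reset
Bit 9: prefix='1' -> emit 'h', reset
Bit 10: prefix='1' -> emit 'h', reset
Bit 11: prefix='1' -> emit 'h', reset

Answer: 0 2 4 7 9 10 11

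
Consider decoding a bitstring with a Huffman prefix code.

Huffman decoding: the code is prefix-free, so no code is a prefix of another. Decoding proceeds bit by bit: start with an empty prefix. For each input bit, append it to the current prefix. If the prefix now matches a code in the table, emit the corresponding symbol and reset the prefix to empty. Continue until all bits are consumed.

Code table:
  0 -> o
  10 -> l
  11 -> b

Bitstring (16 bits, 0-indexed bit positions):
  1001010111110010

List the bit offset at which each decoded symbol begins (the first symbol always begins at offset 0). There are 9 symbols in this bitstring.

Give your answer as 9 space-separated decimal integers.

Bit 0: prefix='1' (no match yet)
Bit 1: prefix='10' -> emit 'l', reset
Bit 2: prefix='0' -> emit 'o', reset
Bit 3: prefix='1' (no match yet)
Bit 4: prefix='10' -> emit 'l', reset
Bit 5: prefix='1' (no match yet)
Bit 6: prefix='10' -> emit 'l', reset
Bit 7: prefix='1' (no match yet)
Bit 8: prefix='11' -> emit 'b', reset
Bit 9: prefix='1' (no match yet)
Bit 10: prefix='11' -> emit 'b', reset
Bit 11: prefix='1' (no match yet)
Bit 12: prefix='10' -> emit 'l', reset
Bit 13: prefix='0' -> emit 'o', reset
Bit 14: prefix='1' (no match yet)
Bit 15: prefix='10' -> emit 'l', reset

Answer: 0 2 3 5 7 9 11 13 14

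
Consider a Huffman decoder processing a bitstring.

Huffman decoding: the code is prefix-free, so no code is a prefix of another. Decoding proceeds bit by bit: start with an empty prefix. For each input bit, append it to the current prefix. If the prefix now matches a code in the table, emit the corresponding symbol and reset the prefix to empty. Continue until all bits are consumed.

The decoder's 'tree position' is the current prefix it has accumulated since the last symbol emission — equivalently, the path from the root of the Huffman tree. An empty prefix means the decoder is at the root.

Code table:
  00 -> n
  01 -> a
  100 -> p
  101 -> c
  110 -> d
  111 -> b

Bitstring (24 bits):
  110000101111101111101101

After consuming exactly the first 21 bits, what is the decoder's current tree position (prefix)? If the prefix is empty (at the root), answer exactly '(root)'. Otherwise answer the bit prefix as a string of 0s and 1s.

Bit 0: prefix='1' (no match yet)
Bit 1: prefix='11' (no match yet)
Bit 2: prefix='110' -> emit 'd', reset
Bit 3: prefix='0' (no match yet)
Bit 4: prefix='00' -> emit 'n', reset
Bit 5: prefix='0' (no match yet)
Bit 6: prefix='01' -> emit 'a', reset
Bit 7: prefix='0' (no match yet)
Bit 8: prefix='01' -> emit 'a', reset
Bit 9: prefix='1' (no match yet)
Bit 10: prefix='11' (no match yet)
Bit 11: prefix='111' -> emit 'b', reset
Bit 12: prefix='1' (no match yet)
Bit 13: prefix='10' (no match yet)
Bit 14: prefix='101' -> emit 'c', reset
Bit 15: prefix='1' (no match yet)
Bit 16: prefix='11' (no match yet)
Bit 17: prefix='111' -> emit 'b', reset
Bit 18: prefix='1' (no match yet)
Bit 19: prefix='10' (no match yet)
Bit 20: prefix='101' -> emit 'c', reset

Answer: (root)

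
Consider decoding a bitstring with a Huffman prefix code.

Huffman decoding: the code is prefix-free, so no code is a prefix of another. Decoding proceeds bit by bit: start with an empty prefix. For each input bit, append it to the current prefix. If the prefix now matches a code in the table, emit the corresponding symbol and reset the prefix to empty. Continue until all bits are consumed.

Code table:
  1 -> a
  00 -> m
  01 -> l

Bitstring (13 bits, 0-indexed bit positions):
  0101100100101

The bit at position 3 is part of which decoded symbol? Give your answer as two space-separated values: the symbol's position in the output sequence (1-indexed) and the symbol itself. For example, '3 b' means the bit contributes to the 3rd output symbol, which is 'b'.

Bit 0: prefix='0' (no match yet)
Bit 1: prefix='01' -> emit 'l', reset
Bit 2: prefix='0' (no match yet)
Bit 3: prefix='01' -> emit 'l', reset
Bit 4: prefix='1' -> emit 'a', reset
Bit 5: prefix='0' (no match yet)
Bit 6: prefix='00' -> emit 'm', reset
Bit 7: prefix='1' -> emit 'a', reset

Answer: 2 l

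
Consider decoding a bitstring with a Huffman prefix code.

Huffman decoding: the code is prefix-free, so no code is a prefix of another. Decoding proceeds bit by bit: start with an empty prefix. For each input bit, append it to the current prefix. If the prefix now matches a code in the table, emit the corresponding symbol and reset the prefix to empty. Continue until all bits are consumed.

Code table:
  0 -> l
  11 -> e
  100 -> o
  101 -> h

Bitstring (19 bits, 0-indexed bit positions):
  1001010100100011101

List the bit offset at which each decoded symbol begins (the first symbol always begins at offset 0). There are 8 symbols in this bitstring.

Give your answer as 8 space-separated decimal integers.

Answer: 0 3 6 7 10 13 14 16

Derivation:
Bit 0: prefix='1' (no match yet)
Bit 1: prefix='10' (no match yet)
Bit 2: prefix='100' -> emit 'o', reset
Bit 3: prefix='1' (no match yet)
Bit 4: prefix='10' (no match yet)
Bit 5: prefix='101' -> emit 'h', reset
Bit 6: prefix='0' -> emit 'l', reset
Bit 7: prefix='1' (no match yet)
Bit 8: prefix='10' (no match yet)
Bit 9: prefix='100' -> emit 'o', reset
Bit 10: prefix='1' (no match yet)
Bit 11: prefix='10' (no match yet)
Bit 12: prefix='100' -> emit 'o', reset
Bit 13: prefix='0' -> emit 'l', reset
Bit 14: prefix='1' (no match yet)
Bit 15: prefix='11' -> emit 'e', reset
Bit 16: prefix='1' (no match yet)
Bit 17: prefix='10' (no match yet)
Bit 18: prefix='101' -> emit 'h', reset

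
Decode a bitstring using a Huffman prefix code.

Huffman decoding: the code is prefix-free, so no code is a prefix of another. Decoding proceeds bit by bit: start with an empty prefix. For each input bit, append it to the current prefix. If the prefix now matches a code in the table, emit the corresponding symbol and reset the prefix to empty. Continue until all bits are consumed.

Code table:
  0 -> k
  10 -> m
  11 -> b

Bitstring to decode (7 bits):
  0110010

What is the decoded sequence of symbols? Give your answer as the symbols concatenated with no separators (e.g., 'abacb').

Bit 0: prefix='0' -> emit 'k', reset
Bit 1: prefix='1' (no match yet)
Bit 2: prefix='11' -> emit 'b', reset
Bit 3: prefix='0' -> emit 'k', reset
Bit 4: prefix='0' -> emit 'k', reset
Bit 5: prefix='1' (no match yet)
Bit 6: prefix='10' -> emit 'm', reset

Answer: kbkkm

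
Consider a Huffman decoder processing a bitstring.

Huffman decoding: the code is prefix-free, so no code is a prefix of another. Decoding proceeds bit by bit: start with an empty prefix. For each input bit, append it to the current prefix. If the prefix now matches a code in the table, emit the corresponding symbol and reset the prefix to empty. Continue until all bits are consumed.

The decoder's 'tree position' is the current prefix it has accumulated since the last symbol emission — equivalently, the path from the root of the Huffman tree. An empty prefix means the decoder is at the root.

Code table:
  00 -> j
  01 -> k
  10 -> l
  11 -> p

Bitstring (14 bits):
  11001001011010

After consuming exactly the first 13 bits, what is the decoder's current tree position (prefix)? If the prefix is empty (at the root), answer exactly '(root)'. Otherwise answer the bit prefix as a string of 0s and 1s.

Bit 0: prefix='1' (no match yet)
Bit 1: prefix='11' -> emit 'p', reset
Bit 2: prefix='0' (no match yet)
Bit 3: prefix='00' -> emit 'j', reset
Bit 4: prefix='1' (no match yet)
Bit 5: prefix='10' -> emit 'l', reset
Bit 6: prefix='0' (no match yet)
Bit 7: prefix='01' -> emit 'k', reset
Bit 8: prefix='0' (no match yet)
Bit 9: prefix='01' -> emit 'k', reset
Bit 10: prefix='1' (no match yet)
Bit 11: prefix='10' -> emit 'l', reset
Bit 12: prefix='1' (no match yet)

Answer: 1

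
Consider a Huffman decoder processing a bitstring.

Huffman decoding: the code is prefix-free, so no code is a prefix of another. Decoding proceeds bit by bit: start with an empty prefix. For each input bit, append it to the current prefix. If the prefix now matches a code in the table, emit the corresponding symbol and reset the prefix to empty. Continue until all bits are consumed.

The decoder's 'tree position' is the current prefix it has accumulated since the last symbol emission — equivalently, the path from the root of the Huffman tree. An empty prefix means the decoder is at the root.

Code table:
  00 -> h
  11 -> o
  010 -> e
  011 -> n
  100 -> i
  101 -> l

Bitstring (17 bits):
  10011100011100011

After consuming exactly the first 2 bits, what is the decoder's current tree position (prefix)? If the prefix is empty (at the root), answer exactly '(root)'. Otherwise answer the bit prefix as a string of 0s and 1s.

Answer: 10

Derivation:
Bit 0: prefix='1' (no match yet)
Bit 1: prefix='10' (no match yet)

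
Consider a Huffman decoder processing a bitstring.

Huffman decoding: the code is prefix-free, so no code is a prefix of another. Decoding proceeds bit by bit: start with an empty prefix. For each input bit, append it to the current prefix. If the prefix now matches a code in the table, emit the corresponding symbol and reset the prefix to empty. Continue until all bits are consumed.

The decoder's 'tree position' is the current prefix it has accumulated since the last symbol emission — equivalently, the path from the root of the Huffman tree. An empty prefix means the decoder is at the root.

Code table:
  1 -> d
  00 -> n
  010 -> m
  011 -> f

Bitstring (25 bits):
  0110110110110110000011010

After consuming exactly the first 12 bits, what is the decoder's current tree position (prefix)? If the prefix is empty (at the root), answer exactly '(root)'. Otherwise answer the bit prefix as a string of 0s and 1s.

Bit 0: prefix='0' (no match yet)
Bit 1: prefix='01' (no match yet)
Bit 2: prefix='011' -> emit 'f', reset
Bit 3: prefix='0' (no match yet)
Bit 4: prefix='01' (no match yet)
Bit 5: prefix='011' -> emit 'f', reset
Bit 6: prefix='0' (no match yet)
Bit 7: prefix='01' (no match yet)
Bit 8: prefix='011' -> emit 'f', reset
Bit 9: prefix='0' (no match yet)
Bit 10: prefix='01' (no match yet)
Bit 11: prefix='011' -> emit 'f', reset

Answer: (root)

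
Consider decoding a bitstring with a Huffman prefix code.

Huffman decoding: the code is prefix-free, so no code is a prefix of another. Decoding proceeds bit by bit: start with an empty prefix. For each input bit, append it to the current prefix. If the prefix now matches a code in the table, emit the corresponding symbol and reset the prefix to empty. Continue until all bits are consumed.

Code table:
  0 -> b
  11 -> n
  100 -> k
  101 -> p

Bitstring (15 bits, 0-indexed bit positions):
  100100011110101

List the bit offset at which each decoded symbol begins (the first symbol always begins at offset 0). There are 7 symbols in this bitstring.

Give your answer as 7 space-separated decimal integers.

Bit 0: prefix='1' (no match yet)
Bit 1: prefix='10' (no match yet)
Bit 2: prefix='100' -> emit 'k', reset
Bit 3: prefix='1' (no match yet)
Bit 4: prefix='10' (no match yet)
Bit 5: prefix='100' -> emit 'k', reset
Bit 6: prefix='0' -> emit 'b', reset
Bit 7: prefix='1' (no match yet)
Bit 8: prefix='11' -> emit 'n', reset
Bit 9: prefix='1' (no match yet)
Bit 10: prefix='11' -> emit 'n', reset
Bit 11: prefix='0' -> emit 'b', reset
Bit 12: prefix='1' (no match yet)
Bit 13: prefix='10' (no match yet)
Bit 14: prefix='101' -> emit 'p', reset

Answer: 0 3 6 7 9 11 12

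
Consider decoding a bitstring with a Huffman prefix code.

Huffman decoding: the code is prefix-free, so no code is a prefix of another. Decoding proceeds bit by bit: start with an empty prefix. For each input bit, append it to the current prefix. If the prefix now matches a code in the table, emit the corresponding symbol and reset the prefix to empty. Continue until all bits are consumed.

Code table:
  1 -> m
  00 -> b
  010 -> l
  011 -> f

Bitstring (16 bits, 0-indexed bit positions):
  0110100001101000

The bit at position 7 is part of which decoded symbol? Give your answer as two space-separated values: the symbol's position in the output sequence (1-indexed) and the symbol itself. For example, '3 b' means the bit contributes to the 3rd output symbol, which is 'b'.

Answer: 3 b

Derivation:
Bit 0: prefix='0' (no match yet)
Bit 1: prefix='01' (no match yet)
Bit 2: prefix='011' -> emit 'f', reset
Bit 3: prefix='0' (no match yet)
Bit 4: prefix='01' (no match yet)
Bit 5: prefix='010' -> emit 'l', reset
Bit 6: prefix='0' (no match yet)
Bit 7: prefix='00' -> emit 'b', reset
Bit 8: prefix='0' (no match yet)
Bit 9: prefix='01' (no match yet)
Bit 10: prefix='011' -> emit 'f', reset
Bit 11: prefix='0' (no match yet)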